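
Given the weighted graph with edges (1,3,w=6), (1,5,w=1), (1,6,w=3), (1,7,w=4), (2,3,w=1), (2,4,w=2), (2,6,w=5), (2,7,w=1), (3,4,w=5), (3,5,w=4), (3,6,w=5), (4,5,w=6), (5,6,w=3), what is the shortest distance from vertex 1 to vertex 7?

Step 1: Build adjacency list with weights:
  1: 3(w=6), 5(w=1), 6(w=3), 7(w=4)
  2: 3(w=1), 4(w=2), 6(w=5), 7(w=1)
  3: 1(w=6), 2(w=1), 4(w=5), 5(w=4), 6(w=5)
  4: 2(w=2), 3(w=5), 5(w=6)
  5: 1(w=1), 3(w=4), 4(w=6), 6(w=3)
  6: 1(w=3), 2(w=5), 3(w=5), 5(w=3)
  7: 1(w=4), 2(w=1)

Step 2: Apply Dijkstra's algorithm from vertex 1:
  Visit vertex 1 (distance=0)
    Update dist[3] = 6
    Update dist[5] = 1
    Update dist[6] = 3
    Update dist[7] = 4
  Visit vertex 5 (distance=1)
    Update dist[3] = 5
    Update dist[4] = 7
  Visit vertex 6 (distance=3)
    Update dist[2] = 8
  Visit vertex 7 (distance=4)
    Update dist[2] = 5

Step 3: Shortest path: 1 -> 7
Total weight: 4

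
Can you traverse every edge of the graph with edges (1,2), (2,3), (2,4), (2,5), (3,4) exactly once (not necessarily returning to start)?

Step 1: Find the degree of each vertex:
  deg(1) = 1
  deg(2) = 4
  deg(3) = 2
  deg(4) = 2
  deg(5) = 1

Step 2: Count vertices with odd degree:
  Odd-degree vertices: 1, 5 (2 total)

Step 3: Apply Euler's theorem:
  - Eulerian circuit exists iff graph is connected and all vertices have even degree
  - Eulerian path exists iff graph is connected and has 0 or 2 odd-degree vertices

Graph is connected with exactly 2 odd-degree vertices (1, 5).
Eulerian path exists (starting and ending at the odd-degree vertices), but no Eulerian circuit.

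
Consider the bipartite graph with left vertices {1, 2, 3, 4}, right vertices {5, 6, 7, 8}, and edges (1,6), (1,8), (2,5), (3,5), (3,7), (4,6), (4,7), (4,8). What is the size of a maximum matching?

Step 1: List the neighbors of each left vertex:
  1: 6, 8
  2: 5
  3: 5, 7
  4: 6, 7, 8

Step 2: Greedily match left vertices, then look for augmenting paths:
  Match 1 -- 6
  Match 2 -- 5
  Match 3 -- 7
  Match 4 -- 8
  No augmenting path remains.

Step 3: Verify this is maximum:
  Matching size 4 = min(|L|, |R|) = min(4, 4), which is an upper bound, so this matching is maximum.

Maximum matching: {(1,6), (2,5), (3,7), (4,8)}
Size: 4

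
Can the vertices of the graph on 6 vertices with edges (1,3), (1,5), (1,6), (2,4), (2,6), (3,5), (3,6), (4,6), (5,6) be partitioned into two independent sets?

Step 1: Attempt 2-coloring using BFS:
  Start at vertex 1, assign color 0
  Color vertex 3 with color 1 (neighbor of 1)
  Color vertex 5 with color 1 (neighbor of 1)
  Color vertex 6 with color 1 (neighbor of 1)

Step 2: Conflict found! Vertices 3 and 5 are adjacent but have the same color.
This means the graph contains an odd cycle.

The graph is NOT bipartite.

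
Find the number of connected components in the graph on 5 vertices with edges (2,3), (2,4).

Step 1: Build adjacency list from edges:
  1: (none)
  2: 3, 4
  3: 2
  4: 2
  5: (none)

Step 2: Run BFS/DFS from vertex 1:
  Visited: {1}
  Reached 1 of 5 vertices

Step 3: Only 1 of 5 vertices reached. Graph is disconnected.
Connected components: {1}, {2, 3, 4}, {5}
Number of connected components: 3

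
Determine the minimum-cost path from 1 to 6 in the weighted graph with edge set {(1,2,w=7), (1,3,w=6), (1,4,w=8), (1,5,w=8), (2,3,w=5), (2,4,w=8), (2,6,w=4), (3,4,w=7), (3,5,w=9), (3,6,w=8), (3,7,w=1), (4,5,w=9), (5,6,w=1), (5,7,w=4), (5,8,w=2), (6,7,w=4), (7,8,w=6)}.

Step 1: Build adjacency list with weights:
  1: 2(w=7), 3(w=6), 4(w=8), 5(w=8)
  2: 1(w=7), 3(w=5), 4(w=8), 6(w=4)
  3: 1(w=6), 2(w=5), 4(w=7), 5(w=9), 6(w=8), 7(w=1)
  4: 1(w=8), 2(w=8), 3(w=7), 5(w=9)
  5: 1(w=8), 3(w=9), 4(w=9), 6(w=1), 7(w=4), 8(w=2)
  6: 2(w=4), 3(w=8), 5(w=1), 7(w=4)
  7: 3(w=1), 5(w=4), 6(w=4), 8(w=6)
  8: 5(w=2), 7(w=6)

Step 2: Apply Dijkstra's algorithm from vertex 1:
  Visit vertex 1 (distance=0)
    Update dist[2] = 7
    Update dist[3] = 6
    Update dist[4] = 8
    Update dist[5] = 8
  Visit vertex 3 (distance=6)
    Update dist[6] = 14
    Update dist[7] = 7
  Visit vertex 2 (distance=7)
    Update dist[6] = 11
  Visit vertex 7 (distance=7)
    Update dist[8] = 13
  Visit vertex 4 (distance=8)
  Visit vertex 5 (distance=8)
    Update dist[6] = 9
    Update dist[8] = 10
  Visit vertex 6 (distance=9)

Step 3: Shortest path: 1 -> 5 -> 6
Total weight: 8 + 1 = 9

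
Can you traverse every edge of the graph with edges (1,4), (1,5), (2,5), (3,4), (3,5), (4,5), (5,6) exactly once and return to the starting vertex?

Step 1: Find the degree of each vertex:
  deg(1) = 2
  deg(2) = 1
  deg(3) = 2
  deg(4) = 3
  deg(5) = 5
  deg(6) = 1

Step 2: Count vertices with odd degree:
  Odd-degree vertices: 2, 4, 5, 6 (4 total)

Step 3: Apply Euler's theorem:
  - Eulerian circuit exists iff graph is connected and all vertices have even degree
  - Eulerian path exists iff graph is connected and has 0 or 2 odd-degree vertices

Graph has 4 odd-degree vertices (need 0 or 2).
Neither Eulerian path nor Eulerian circuit exists.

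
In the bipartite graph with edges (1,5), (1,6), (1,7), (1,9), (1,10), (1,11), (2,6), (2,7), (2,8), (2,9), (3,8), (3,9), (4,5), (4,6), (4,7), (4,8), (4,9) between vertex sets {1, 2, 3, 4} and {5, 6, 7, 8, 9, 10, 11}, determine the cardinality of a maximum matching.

Step 1: List the neighbors of each left vertex:
  1: 5, 6, 7, 9, 10, 11
  2: 6, 7, 8, 9
  3: 8, 9
  4: 5, 6, 7, 8, 9

Step 2: Greedily match left vertices, then look for augmenting paths:
  Match 1 -- 5
  Match 2 -- 6
  Match 3 -- 8
  Match 4 -- 7
  No augmenting path remains.

Step 3: Verify this is maximum:
  Matching size 4 = min(|L|, |R|) = min(4, 7), which is an upper bound, so this matching is maximum.

Maximum matching: {(1,5), (2,6), (3,8), (4,7)}
Size: 4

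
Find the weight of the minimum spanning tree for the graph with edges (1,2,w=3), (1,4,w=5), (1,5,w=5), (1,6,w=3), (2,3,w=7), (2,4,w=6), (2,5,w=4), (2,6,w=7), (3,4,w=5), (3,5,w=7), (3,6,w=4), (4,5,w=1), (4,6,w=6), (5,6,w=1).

Apply Kruskal's algorithm (sort edges by weight, add if no cycle):

Sorted edges by weight:
  (4,5) w=1
  (5,6) w=1
  (1,2) w=3
  (1,6) w=3
  (2,5) w=4
  (3,6) w=4
  (1,5) w=5
  (1,4) w=5
  (3,4) w=5
  (2,4) w=6
  (4,6) w=6
  (2,3) w=7
  (2,6) w=7
  (3,5) w=7

Add edge (4,5) w=1 -- no cycle. Running total: 1
Add edge (5,6) w=1 -- no cycle. Running total: 2
Add edge (1,2) w=3 -- no cycle. Running total: 5
Add edge (1,6) w=3 -- no cycle. Running total: 8
Skip edge (2,5) w=4 -- would create cycle
Add edge (3,6) w=4 -- no cycle. Running total: 12

MST edges: (4,5,w=1), (5,6,w=1), (1,2,w=3), (1,6,w=3), (3,6,w=4)
Total MST weight: 1 + 1 + 3 + 3 + 4 = 12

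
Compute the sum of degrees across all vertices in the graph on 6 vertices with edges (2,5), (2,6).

Step 1: Count edges incident to each vertex:
  deg(1) = 0 (neighbors: none)
  deg(2) = 2 (neighbors: 5, 6)
  deg(3) = 0 (neighbors: none)
  deg(4) = 0 (neighbors: none)
  deg(5) = 1 (neighbors: 2)
  deg(6) = 1 (neighbors: 2)

Step 2: Sum all degrees:
  0 + 2 + 0 + 0 + 1 + 1 = 4

Verification: sum of degrees = 2 * |E| = 2 * 2 = 4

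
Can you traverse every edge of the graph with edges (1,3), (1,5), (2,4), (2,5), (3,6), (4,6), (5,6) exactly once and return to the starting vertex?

Step 1: Find the degree of each vertex:
  deg(1) = 2
  deg(2) = 2
  deg(3) = 2
  deg(4) = 2
  deg(5) = 3
  deg(6) = 3

Step 2: Count vertices with odd degree:
  Odd-degree vertices: 5, 6 (2 total)

Step 3: Apply Euler's theorem:
  - Eulerian circuit exists iff graph is connected and all vertices have even degree
  - Eulerian path exists iff graph is connected and has 0 or 2 odd-degree vertices

Graph is connected with exactly 2 odd-degree vertices (5, 6).
Eulerian path exists (starting and ending at the odd-degree vertices), but no Eulerian circuit.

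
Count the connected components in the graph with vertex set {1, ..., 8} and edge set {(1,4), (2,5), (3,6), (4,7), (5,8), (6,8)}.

Step 1: Build adjacency list from edges:
  1: 4
  2: 5
  3: 6
  4: 1, 7
  5: 2, 8
  6: 3, 8
  7: 4
  8: 5, 6

Step 2: Run BFS/DFS from vertex 1:
  Visited: {1, 4, 7}
  Reached 3 of 8 vertices

Step 3: Only 3 of 8 vertices reached. Graph is disconnected.
Connected components: {1, 4, 7}, {2, 3, 5, 6, 8}
Number of connected components: 2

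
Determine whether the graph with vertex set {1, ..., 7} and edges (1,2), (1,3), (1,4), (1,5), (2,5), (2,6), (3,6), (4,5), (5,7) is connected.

Step 1: Build adjacency list from edges:
  1: 2, 3, 4, 5
  2: 1, 5, 6
  3: 1, 6
  4: 1, 5
  5: 1, 2, 4, 7
  6: 2, 3
  7: 5

Step 2: Run BFS/DFS from vertex 1:
  Visited: {1, 2, 3, 4, 5, 6, 7}
  Reached 7 of 7 vertices

Step 3: All 7 vertices reached from vertex 1, so the graph is connected.
Answer: Yes, the graph is connected.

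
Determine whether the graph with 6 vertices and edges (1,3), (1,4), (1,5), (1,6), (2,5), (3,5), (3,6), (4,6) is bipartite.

Step 1: Attempt 2-coloring using BFS:
  Start at vertex 1, assign color 0
  Color vertex 3 with color 1 (neighbor of 1)
  Color vertex 4 with color 1 (neighbor of 1)
  Color vertex 5 with color 1 (neighbor of 1)
  Color vertex 6 with color 1 (neighbor of 1)

Step 2: Conflict found! Vertices 3 and 5 are adjacent but have the same color.
This means the graph contains an odd cycle.

The graph is NOT bipartite.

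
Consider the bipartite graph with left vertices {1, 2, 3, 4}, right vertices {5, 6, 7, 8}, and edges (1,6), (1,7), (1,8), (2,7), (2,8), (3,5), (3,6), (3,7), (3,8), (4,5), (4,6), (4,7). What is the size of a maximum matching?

Step 1: List the neighbors of each left vertex:
  1: 6, 7, 8
  2: 7, 8
  3: 5, 6, 7, 8
  4: 5, 6, 7

Step 2: Greedily match left vertices, then look for augmenting paths:
  Match 1 -- 6
  Match 2 -- 7
  Match 3 -- 8
  Match 4 -- 5
  No augmenting path remains.

Step 3: Verify this is maximum:
  Matching size 4 = min(|L|, |R|) = min(4, 4), which is an upper bound, so this matching is maximum.

Maximum matching: {(1,6), (2,7), (3,8), (4,5)}
Size: 4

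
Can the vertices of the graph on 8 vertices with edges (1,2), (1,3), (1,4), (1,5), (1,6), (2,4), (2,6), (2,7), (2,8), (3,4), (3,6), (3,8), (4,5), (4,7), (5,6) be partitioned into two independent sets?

Step 1: Attempt 2-coloring using BFS:
  Start at vertex 1, assign color 0
  Color vertex 2 with color 1 (neighbor of 1)
  Color vertex 3 with color 1 (neighbor of 1)
  Color vertex 4 with color 1 (neighbor of 1)
  Color vertex 5 with color 1 (neighbor of 1)
  Color vertex 6 with color 1 (neighbor of 1)

Step 2: Conflict found! Vertices 2 and 4 are adjacent but have the same color.
This means the graph contains an odd cycle.

The graph is NOT bipartite.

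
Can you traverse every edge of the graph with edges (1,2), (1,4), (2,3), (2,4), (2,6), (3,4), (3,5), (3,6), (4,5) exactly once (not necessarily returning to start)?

Step 1: Find the degree of each vertex:
  deg(1) = 2
  deg(2) = 4
  deg(3) = 4
  deg(4) = 4
  deg(5) = 2
  deg(6) = 2

Step 2: Count vertices with odd degree:
  All vertices have even degree (0 odd-degree vertices)

Step 3: Apply Euler's theorem:
  - Eulerian circuit exists iff graph is connected and all vertices have even degree
  - Eulerian path exists iff graph is connected and has 0 or 2 odd-degree vertices

Graph is connected with 0 odd-degree vertices.
Both Eulerian circuit and Eulerian path exist.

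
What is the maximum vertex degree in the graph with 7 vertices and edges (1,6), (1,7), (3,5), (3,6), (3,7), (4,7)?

Step 1: Count edges incident to each vertex:
  deg(1) = 2 (neighbors: 6, 7)
  deg(2) = 0 (neighbors: none)
  deg(3) = 3 (neighbors: 5, 6, 7)
  deg(4) = 1 (neighbors: 7)
  deg(5) = 1 (neighbors: 3)
  deg(6) = 2 (neighbors: 1, 3)
  deg(7) = 3 (neighbors: 1, 3, 4)

Step 2: Find maximum:
  max(2, 0, 3, 1, 1, 2, 3) = 3 (vertex 3)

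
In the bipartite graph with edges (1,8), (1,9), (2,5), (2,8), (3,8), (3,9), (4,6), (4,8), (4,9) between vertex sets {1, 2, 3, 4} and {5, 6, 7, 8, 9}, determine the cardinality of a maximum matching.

Step 1: List the neighbors of each left vertex:
  1: 8, 9
  2: 5, 8
  3: 8, 9
  4: 6, 8, 9

Step 2: Greedily match left vertices, then look for augmenting paths:
  Match 1 -- 8
  Match 2 -- 5
  Match 3 -- 9
  Match 4 -- 6
  No augmenting path remains.

Step 3: Verify this is maximum:
  Matching size 4 = min(|L|, |R|) = min(4, 5), which is an upper bound, so this matching is maximum.

Maximum matching: {(1,8), (2,5), (3,9), (4,6)}
Size: 4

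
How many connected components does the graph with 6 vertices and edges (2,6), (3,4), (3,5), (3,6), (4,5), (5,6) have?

Step 1: Build adjacency list from edges:
  1: (none)
  2: 6
  3: 4, 5, 6
  4: 3, 5
  5: 3, 4, 6
  6: 2, 3, 5

Step 2: Run BFS/DFS from vertex 1:
  Visited: {1}
  Reached 1 of 6 vertices

Step 3: Only 1 of 6 vertices reached. Graph is disconnected.
Connected components: {1}, {2, 3, 4, 5, 6}
Number of connected components: 2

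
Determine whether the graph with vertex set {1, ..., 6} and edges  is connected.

Step 1: Build adjacency list from edges:
  1: (none)
  2: (none)
  3: (none)
  4: (none)
  5: (none)
  6: (none)

Step 2: Run BFS/DFS from vertex 1:
  Visited: {1}
  Reached 1 of 6 vertices

Step 3: Only 1 of 6 vertices reached. Graph is disconnected.
Connected components: {1}, {2}, {3}, {4}, {5}, {6}
Answer: No, the graph is not connected (6 components).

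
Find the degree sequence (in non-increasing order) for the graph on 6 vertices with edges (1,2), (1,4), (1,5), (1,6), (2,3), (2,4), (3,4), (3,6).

Step 1: Count edges incident to each vertex:
  deg(1) = 4 (neighbors: 2, 4, 5, 6)
  deg(2) = 3 (neighbors: 1, 3, 4)
  deg(3) = 3 (neighbors: 2, 4, 6)
  deg(4) = 3 (neighbors: 1, 2, 3)
  deg(5) = 1 (neighbors: 1)
  deg(6) = 2 (neighbors: 1, 3)

Step 2: Sort degrees in non-increasing order:
  Degrees: [4, 3, 3, 3, 1, 2] -> sorted: [4, 3, 3, 3, 2, 1]

Degree sequence: [4, 3, 3, 3, 2, 1]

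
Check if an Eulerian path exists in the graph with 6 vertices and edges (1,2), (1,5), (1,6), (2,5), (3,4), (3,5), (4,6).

Step 1: Find the degree of each vertex:
  deg(1) = 3
  deg(2) = 2
  deg(3) = 2
  deg(4) = 2
  deg(5) = 3
  deg(6) = 2

Step 2: Count vertices with odd degree:
  Odd-degree vertices: 1, 5 (2 total)

Step 3: Apply Euler's theorem:
  - Eulerian circuit exists iff graph is connected and all vertices have even degree
  - Eulerian path exists iff graph is connected and has 0 or 2 odd-degree vertices

Graph is connected with exactly 2 odd-degree vertices (1, 5).
Eulerian path exists (starting and ending at the odd-degree vertices), but no Eulerian circuit.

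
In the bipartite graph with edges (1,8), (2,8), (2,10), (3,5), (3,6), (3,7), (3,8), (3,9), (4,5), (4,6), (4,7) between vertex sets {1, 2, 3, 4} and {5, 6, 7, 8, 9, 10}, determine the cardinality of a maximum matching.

Step 1: List the neighbors of each left vertex:
  1: 8
  2: 8, 10
  3: 5, 6, 7, 8, 9
  4: 5, 6, 7

Step 2: Greedily match left vertices, then look for augmenting paths:
  Match 1 -- 8
  Match 2 -- 10
  Match 3 -- 5
  Match 4 -- 6
  No augmenting path remains.

Step 3: Verify this is maximum:
  Matching size 4 = min(|L|, |R|) = min(4, 6), which is an upper bound, so this matching is maximum.

Maximum matching: {(1,8), (2,10), (3,5), (4,6)}
Size: 4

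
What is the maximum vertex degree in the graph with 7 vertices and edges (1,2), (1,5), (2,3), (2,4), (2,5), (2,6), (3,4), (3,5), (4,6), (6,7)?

Step 1: Count edges incident to each vertex:
  deg(1) = 2 (neighbors: 2, 5)
  deg(2) = 5 (neighbors: 1, 3, 4, 5, 6)
  deg(3) = 3 (neighbors: 2, 4, 5)
  deg(4) = 3 (neighbors: 2, 3, 6)
  deg(5) = 3 (neighbors: 1, 2, 3)
  deg(6) = 3 (neighbors: 2, 4, 7)
  deg(7) = 1 (neighbors: 6)

Step 2: Find maximum:
  max(2, 5, 3, 3, 3, 3, 1) = 5 (vertex 2)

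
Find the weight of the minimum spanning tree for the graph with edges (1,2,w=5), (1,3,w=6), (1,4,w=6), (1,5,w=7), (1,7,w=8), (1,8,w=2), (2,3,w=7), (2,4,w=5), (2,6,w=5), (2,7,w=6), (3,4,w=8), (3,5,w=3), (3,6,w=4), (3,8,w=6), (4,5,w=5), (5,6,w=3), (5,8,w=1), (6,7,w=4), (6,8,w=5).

Apply Kruskal's algorithm (sort edges by weight, add if no cycle):

Sorted edges by weight:
  (5,8) w=1
  (1,8) w=2
  (3,5) w=3
  (5,6) w=3
  (3,6) w=4
  (6,7) w=4
  (1,2) w=5
  (2,4) w=5
  (2,6) w=5
  (4,5) w=5
  (6,8) w=5
  (1,3) w=6
  (1,4) w=6
  (2,7) w=6
  (3,8) w=6
  (1,5) w=7
  (2,3) w=7
  (1,7) w=8
  (3,4) w=8

Add edge (5,8) w=1 -- no cycle. Running total: 1
Add edge (1,8) w=2 -- no cycle. Running total: 3
Add edge (3,5) w=3 -- no cycle. Running total: 6
Add edge (5,6) w=3 -- no cycle. Running total: 9
Skip edge (3,6) w=4 -- would create cycle
Add edge (6,7) w=4 -- no cycle. Running total: 13
Add edge (1,2) w=5 -- no cycle. Running total: 18
Add edge (2,4) w=5 -- no cycle. Running total: 23

MST edges: (5,8,w=1), (1,8,w=2), (3,5,w=3), (5,6,w=3), (6,7,w=4), (1,2,w=5), (2,4,w=5)
Total MST weight: 1 + 2 + 3 + 3 + 4 + 5 + 5 = 23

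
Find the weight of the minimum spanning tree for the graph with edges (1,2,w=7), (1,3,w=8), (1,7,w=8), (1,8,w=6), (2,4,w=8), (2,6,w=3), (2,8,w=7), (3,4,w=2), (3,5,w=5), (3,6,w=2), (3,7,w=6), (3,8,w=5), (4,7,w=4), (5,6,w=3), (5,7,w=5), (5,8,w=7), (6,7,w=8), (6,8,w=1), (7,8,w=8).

Apply Kruskal's algorithm (sort edges by weight, add if no cycle):

Sorted edges by weight:
  (6,8) w=1
  (3,4) w=2
  (3,6) w=2
  (2,6) w=3
  (5,6) w=3
  (4,7) w=4
  (3,5) w=5
  (3,8) w=5
  (5,7) w=5
  (1,8) w=6
  (3,7) w=6
  (1,2) w=7
  (2,8) w=7
  (5,8) w=7
  (1,3) w=8
  (1,7) w=8
  (2,4) w=8
  (6,7) w=8
  (7,8) w=8

Add edge (6,8) w=1 -- no cycle. Running total: 1
Add edge (3,4) w=2 -- no cycle. Running total: 3
Add edge (3,6) w=2 -- no cycle. Running total: 5
Add edge (2,6) w=3 -- no cycle. Running total: 8
Add edge (5,6) w=3 -- no cycle. Running total: 11
Add edge (4,7) w=4 -- no cycle. Running total: 15
Skip edge (3,5) w=5 -- would create cycle
Skip edge (3,8) w=5 -- would create cycle
Skip edge (5,7) w=5 -- would create cycle
Add edge (1,8) w=6 -- no cycle. Running total: 21

MST edges: (6,8,w=1), (3,4,w=2), (3,6,w=2), (2,6,w=3), (5,6,w=3), (4,7,w=4), (1,8,w=6)
Total MST weight: 1 + 2 + 2 + 3 + 3 + 4 + 6 = 21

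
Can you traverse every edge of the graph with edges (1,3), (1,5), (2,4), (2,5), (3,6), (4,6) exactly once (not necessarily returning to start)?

Step 1: Find the degree of each vertex:
  deg(1) = 2
  deg(2) = 2
  deg(3) = 2
  deg(4) = 2
  deg(5) = 2
  deg(6) = 2

Step 2: Count vertices with odd degree:
  All vertices have even degree (0 odd-degree vertices)

Step 3: Apply Euler's theorem:
  - Eulerian circuit exists iff graph is connected and all vertices have even degree
  - Eulerian path exists iff graph is connected and has 0 or 2 odd-degree vertices

Graph is connected with 0 odd-degree vertices.
Both Eulerian circuit and Eulerian path exist.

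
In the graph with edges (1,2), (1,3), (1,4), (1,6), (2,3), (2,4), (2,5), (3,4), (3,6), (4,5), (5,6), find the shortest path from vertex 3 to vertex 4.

Step 1: Build adjacency list:
  1: 2, 3, 4, 6
  2: 1, 3, 4, 5
  3: 1, 2, 4, 6
  4: 1, 2, 3, 5
  5: 2, 4, 6
  6: 1, 3, 5

Step 2: BFS from vertex 3 to find shortest path to 4:
  vertex 1 reached at distance 1
  vertex 2 reached at distance 1
  vertex 4 reached at distance 1

Step 3: Shortest path: 3 -> 4
Path length: 1 edge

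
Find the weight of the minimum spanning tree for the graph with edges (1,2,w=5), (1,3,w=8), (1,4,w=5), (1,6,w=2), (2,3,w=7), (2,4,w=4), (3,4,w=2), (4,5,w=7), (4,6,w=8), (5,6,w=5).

Apply Kruskal's algorithm (sort edges by weight, add if no cycle):

Sorted edges by weight:
  (1,6) w=2
  (3,4) w=2
  (2,4) w=4
  (1,2) w=5
  (1,4) w=5
  (5,6) w=5
  (2,3) w=7
  (4,5) w=7
  (1,3) w=8
  (4,6) w=8

Add edge (1,6) w=2 -- no cycle. Running total: 2
Add edge (3,4) w=2 -- no cycle. Running total: 4
Add edge (2,4) w=4 -- no cycle. Running total: 8
Add edge (1,2) w=5 -- no cycle. Running total: 13
Skip edge (1,4) w=5 -- would create cycle
Add edge (5,6) w=5 -- no cycle. Running total: 18

MST edges: (1,6,w=2), (3,4,w=2), (2,4,w=4), (1,2,w=5), (5,6,w=5)
Total MST weight: 2 + 2 + 4 + 5 + 5 = 18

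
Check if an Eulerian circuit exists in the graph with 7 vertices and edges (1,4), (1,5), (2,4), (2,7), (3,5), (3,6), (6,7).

Step 1: Find the degree of each vertex:
  deg(1) = 2
  deg(2) = 2
  deg(3) = 2
  deg(4) = 2
  deg(5) = 2
  deg(6) = 2
  deg(7) = 2

Step 2: Count vertices with odd degree:
  All vertices have even degree (0 odd-degree vertices)

Step 3: Apply Euler's theorem:
  - Eulerian circuit exists iff graph is connected and all vertices have even degree
  - Eulerian path exists iff graph is connected and has 0 or 2 odd-degree vertices

Graph is connected with 0 odd-degree vertices.
Both Eulerian circuit and Eulerian path exist.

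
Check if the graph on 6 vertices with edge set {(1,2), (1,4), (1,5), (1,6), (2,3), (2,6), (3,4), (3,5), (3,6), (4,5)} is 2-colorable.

Step 1: Attempt 2-coloring using BFS:
  Start at vertex 1, assign color 0
  Color vertex 2 with color 1 (neighbor of 1)
  Color vertex 4 with color 1 (neighbor of 1)
  Color vertex 5 with color 1 (neighbor of 1)
  Color vertex 6 with color 1 (neighbor of 1)
  Color vertex 3 with color 0 (neighbor of 2)

Step 2: Conflict found! Vertices 2 and 6 are adjacent but have the same color.
This means the graph contains an odd cycle.

The graph is NOT bipartite.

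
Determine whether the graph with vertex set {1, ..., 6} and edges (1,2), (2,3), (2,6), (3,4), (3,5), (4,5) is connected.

Step 1: Build adjacency list from edges:
  1: 2
  2: 1, 3, 6
  3: 2, 4, 5
  4: 3, 5
  5: 3, 4
  6: 2

Step 2: Run BFS/DFS from vertex 1:
  Visited: {1, 2, 3, 6, 4, 5}
  Reached 6 of 6 vertices

Step 3: All 6 vertices reached from vertex 1, so the graph is connected.
Answer: Yes, the graph is connected.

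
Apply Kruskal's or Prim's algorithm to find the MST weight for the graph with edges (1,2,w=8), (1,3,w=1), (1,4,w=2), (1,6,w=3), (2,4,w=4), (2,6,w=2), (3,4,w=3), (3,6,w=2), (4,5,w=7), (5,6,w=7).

Apply Kruskal's algorithm (sort edges by weight, add if no cycle):

Sorted edges by weight:
  (1,3) w=1
  (1,4) w=2
  (2,6) w=2
  (3,6) w=2
  (1,6) w=3
  (3,4) w=3
  (2,4) w=4
  (4,5) w=7
  (5,6) w=7
  (1,2) w=8

Add edge (1,3) w=1 -- no cycle. Running total: 1
Add edge (1,4) w=2 -- no cycle. Running total: 3
Add edge (2,6) w=2 -- no cycle. Running total: 5
Add edge (3,6) w=2 -- no cycle. Running total: 7
Skip edge (1,6) w=3 -- would create cycle
Skip edge (3,4) w=3 -- would create cycle
Skip edge (2,4) w=4 -- would create cycle
Add edge (4,5) w=7 -- no cycle. Running total: 14

MST edges: (1,3,w=1), (1,4,w=2), (2,6,w=2), (3,6,w=2), (4,5,w=7)
Total MST weight: 1 + 2 + 2 + 2 + 7 = 14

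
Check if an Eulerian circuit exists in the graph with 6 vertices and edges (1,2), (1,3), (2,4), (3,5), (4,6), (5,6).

Step 1: Find the degree of each vertex:
  deg(1) = 2
  deg(2) = 2
  deg(3) = 2
  deg(4) = 2
  deg(5) = 2
  deg(6) = 2

Step 2: Count vertices with odd degree:
  All vertices have even degree (0 odd-degree vertices)

Step 3: Apply Euler's theorem:
  - Eulerian circuit exists iff graph is connected and all vertices have even degree
  - Eulerian path exists iff graph is connected and has 0 or 2 odd-degree vertices

Graph is connected with 0 odd-degree vertices.
Both Eulerian circuit and Eulerian path exist.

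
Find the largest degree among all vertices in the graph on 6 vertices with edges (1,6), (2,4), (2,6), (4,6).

Step 1: Count edges incident to each vertex:
  deg(1) = 1 (neighbors: 6)
  deg(2) = 2 (neighbors: 4, 6)
  deg(3) = 0 (neighbors: none)
  deg(4) = 2 (neighbors: 2, 6)
  deg(5) = 0 (neighbors: none)
  deg(6) = 3 (neighbors: 1, 2, 4)

Step 2: Find maximum:
  max(1, 2, 0, 2, 0, 3) = 3 (vertex 6)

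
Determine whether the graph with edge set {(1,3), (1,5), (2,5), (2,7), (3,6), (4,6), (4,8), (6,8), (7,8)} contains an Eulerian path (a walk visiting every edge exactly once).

Step 1: Find the degree of each vertex:
  deg(1) = 2
  deg(2) = 2
  deg(3) = 2
  deg(4) = 2
  deg(5) = 2
  deg(6) = 3
  deg(7) = 2
  deg(8) = 3

Step 2: Count vertices with odd degree:
  Odd-degree vertices: 6, 8 (2 total)

Step 3: Apply Euler's theorem:
  - Eulerian circuit exists iff graph is connected and all vertices have even degree
  - Eulerian path exists iff graph is connected and has 0 or 2 odd-degree vertices

Graph is connected with exactly 2 odd-degree vertices (6, 8).
Eulerian path exists (starting and ending at the odd-degree vertices), but no Eulerian circuit.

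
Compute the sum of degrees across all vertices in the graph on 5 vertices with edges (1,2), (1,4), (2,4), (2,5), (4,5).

Step 1: Count edges incident to each vertex:
  deg(1) = 2 (neighbors: 2, 4)
  deg(2) = 3 (neighbors: 1, 4, 5)
  deg(3) = 0 (neighbors: none)
  deg(4) = 3 (neighbors: 1, 2, 5)
  deg(5) = 2 (neighbors: 2, 4)

Step 2: Sum all degrees:
  2 + 3 + 0 + 3 + 2 = 10

Verification: sum of degrees = 2 * |E| = 2 * 5 = 10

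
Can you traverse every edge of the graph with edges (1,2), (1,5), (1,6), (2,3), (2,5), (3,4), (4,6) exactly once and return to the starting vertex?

Step 1: Find the degree of each vertex:
  deg(1) = 3
  deg(2) = 3
  deg(3) = 2
  deg(4) = 2
  deg(5) = 2
  deg(6) = 2

Step 2: Count vertices with odd degree:
  Odd-degree vertices: 1, 2 (2 total)

Step 3: Apply Euler's theorem:
  - Eulerian circuit exists iff graph is connected and all vertices have even degree
  - Eulerian path exists iff graph is connected and has 0 or 2 odd-degree vertices

Graph is connected with exactly 2 odd-degree vertices (1, 2).
Eulerian path exists (starting and ending at the odd-degree vertices), but no Eulerian circuit.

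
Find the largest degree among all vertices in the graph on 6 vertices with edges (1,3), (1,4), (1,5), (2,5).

Step 1: Count edges incident to each vertex:
  deg(1) = 3 (neighbors: 3, 4, 5)
  deg(2) = 1 (neighbors: 5)
  deg(3) = 1 (neighbors: 1)
  deg(4) = 1 (neighbors: 1)
  deg(5) = 2 (neighbors: 1, 2)
  deg(6) = 0 (neighbors: none)

Step 2: Find maximum:
  max(3, 1, 1, 1, 2, 0) = 3 (vertex 1)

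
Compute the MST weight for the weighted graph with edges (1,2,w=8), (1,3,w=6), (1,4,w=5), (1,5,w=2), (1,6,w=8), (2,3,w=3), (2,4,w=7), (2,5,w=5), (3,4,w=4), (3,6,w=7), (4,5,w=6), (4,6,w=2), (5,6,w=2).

Apply Kruskal's algorithm (sort edges by weight, add if no cycle):

Sorted edges by weight:
  (1,5) w=2
  (4,6) w=2
  (5,6) w=2
  (2,3) w=3
  (3,4) w=4
  (1,4) w=5
  (2,5) w=5
  (1,3) w=6
  (4,5) w=6
  (2,4) w=7
  (3,6) w=7
  (1,6) w=8
  (1,2) w=8

Add edge (1,5) w=2 -- no cycle. Running total: 2
Add edge (4,6) w=2 -- no cycle. Running total: 4
Add edge (5,6) w=2 -- no cycle. Running total: 6
Add edge (2,3) w=3 -- no cycle. Running total: 9
Add edge (3,4) w=4 -- no cycle. Running total: 13

MST edges: (1,5,w=2), (4,6,w=2), (5,6,w=2), (2,3,w=3), (3,4,w=4)
Total MST weight: 2 + 2 + 2 + 3 + 4 = 13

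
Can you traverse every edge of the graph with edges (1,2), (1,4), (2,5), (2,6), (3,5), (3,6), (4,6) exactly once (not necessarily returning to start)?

Step 1: Find the degree of each vertex:
  deg(1) = 2
  deg(2) = 3
  deg(3) = 2
  deg(4) = 2
  deg(5) = 2
  deg(6) = 3

Step 2: Count vertices with odd degree:
  Odd-degree vertices: 2, 6 (2 total)

Step 3: Apply Euler's theorem:
  - Eulerian circuit exists iff graph is connected and all vertices have even degree
  - Eulerian path exists iff graph is connected and has 0 or 2 odd-degree vertices

Graph is connected with exactly 2 odd-degree vertices (2, 6).
Eulerian path exists (starting and ending at the odd-degree vertices), but no Eulerian circuit.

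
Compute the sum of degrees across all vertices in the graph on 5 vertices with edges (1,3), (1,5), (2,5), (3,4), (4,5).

Step 1: Count edges incident to each vertex:
  deg(1) = 2 (neighbors: 3, 5)
  deg(2) = 1 (neighbors: 5)
  deg(3) = 2 (neighbors: 1, 4)
  deg(4) = 2 (neighbors: 3, 5)
  deg(5) = 3 (neighbors: 1, 2, 4)

Step 2: Sum all degrees:
  2 + 1 + 2 + 2 + 3 = 10

Verification: sum of degrees = 2 * |E| = 2 * 5 = 10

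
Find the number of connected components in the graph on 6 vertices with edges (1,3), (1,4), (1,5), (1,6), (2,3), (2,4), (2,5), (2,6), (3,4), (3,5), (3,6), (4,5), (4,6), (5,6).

Step 1: Build adjacency list from edges:
  1: 3, 4, 5, 6
  2: 3, 4, 5, 6
  3: 1, 2, 4, 5, 6
  4: 1, 2, 3, 5, 6
  5: 1, 2, 3, 4, 6
  6: 1, 2, 3, 4, 5

Step 2: Run BFS/DFS from vertex 1:
  Visited: {1, 3, 4, 5, 6, 2}
  Reached 6 of 6 vertices

Step 3: All 6 vertices reached from vertex 1, so the graph is connected.
Number of connected components: 1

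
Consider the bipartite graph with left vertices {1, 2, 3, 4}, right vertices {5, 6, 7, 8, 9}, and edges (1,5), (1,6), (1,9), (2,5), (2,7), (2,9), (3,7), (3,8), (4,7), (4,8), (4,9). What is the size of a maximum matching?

Step 1: List the neighbors of each left vertex:
  1: 5, 6, 9
  2: 5, 7, 9
  3: 7, 8
  4: 7, 8, 9

Step 2: Greedily match left vertices, then look for augmenting paths:
  Match 1 -- 5
  Match 2 -- 7
  Match 3 -- 8
  Match 4 -- 9
  No augmenting path remains.

Step 3: Verify this is maximum:
  Matching size 4 = min(|L|, |R|) = min(4, 5), which is an upper bound, so this matching is maximum.

Maximum matching: {(1,5), (2,7), (3,8), (4,9)}
Size: 4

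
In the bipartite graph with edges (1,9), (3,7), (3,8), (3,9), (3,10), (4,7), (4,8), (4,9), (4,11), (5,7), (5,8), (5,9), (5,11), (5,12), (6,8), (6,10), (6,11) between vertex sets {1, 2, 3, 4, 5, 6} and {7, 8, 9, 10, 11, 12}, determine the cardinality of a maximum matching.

Step 1: List the neighbors of each left vertex:
  1: 9
  2: (none)
  3: 7, 8, 9, 10
  4: 7, 8, 9, 11
  5: 7, 8, 9, 11, 12
  6: 8, 10, 11

Step 2: Greedily match left vertices, then look for augmenting paths:
  Match 1 -- 9
  Match 3 -- 7
  Match 4 -- 8
  Match 5 -- 11
  Match 6 -- 10
  No augmenting path remains.

Step 3: Verify this is maximum:
  Matching has size 5. The vertex set {1, 3, 4, 5, 6} covers every edge and has size 5; any matching has at most one edge per cover vertex, so 5 is maximum (König's theorem).

Maximum matching: {(1,9), (3,7), (4,8), (5,11), (6,10)}
Size: 5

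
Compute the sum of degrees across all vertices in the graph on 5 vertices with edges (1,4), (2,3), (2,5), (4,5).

Step 1: Count edges incident to each vertex:
  deg(1) = 1 (neighbors: 4)
  deg(2) = 2 (neighbors: 3, 5)
  deg(3) = 1 (neighbors: 2)
  deg(4) = 2 (neighbors: 1, 5)
  deg(5) = 2 (neighbors: 2, 4)

Step 2: Sum all degrees:
  1 + 2 + 1 + 2 + 2 = 8

Verification: sum of degrees = 2 * |E| = 2 * 4 = 8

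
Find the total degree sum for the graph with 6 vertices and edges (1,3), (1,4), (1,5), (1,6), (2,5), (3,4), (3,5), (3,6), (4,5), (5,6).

Step 1: Count edges incident to each vertex:
  deg(1) = 4 (neighbors: 3, 4, 5, 6)
  deg(2) = 1 (neighbors: 5)
  deg(3) = 4 (neighbors: 1, 4, 5, 6)
  deg(4) = 3 (neighbors: 1, 3, 5)
  deg(5) = 5 (neighbors: 1, 2, 3, 4, 6)
  deg(6) = 3 (neighbors: 1, 3, 5)

Step 2: Sum all degrees:
  4 + 1 + 4 + 3 + 5 + 3 = 20

Verification: sum of degrees = 2 * |E| = 2 * 10 = 20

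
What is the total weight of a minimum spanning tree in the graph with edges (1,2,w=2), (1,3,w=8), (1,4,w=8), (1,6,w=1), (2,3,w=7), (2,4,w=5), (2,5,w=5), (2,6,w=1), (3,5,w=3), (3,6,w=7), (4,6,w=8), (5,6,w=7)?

Apply Kruskal's algorithm (sort edges by weight, add if no cycle):

Sorted edges by weight:
  (1,6) w=1
  (2,6) w=1
  (1,2) w=2
  (3,5) w=3
  (2,4) w=5
  (2,5) w=5
  (2,3) w=7
  (3,6) w=7
  (5,6) w=7
  (1,3) w=8
  (1,4) w=8
  (4,6) w=8

Add edge (1,6) w=1 -- no cycle. Running total: 1
Add edge (2,6) w=1 -- no cycle. Running total: 2
Skip edge (1,2) w=2 -- would create cycle
Add edge (3,5) w=3 -- no cycle. Running total: 5
Add edge (2,4) w=5 -- no cycle. Running total: 10
Add edge (2,5) w=5 -- no cycle. Running total: 15

MST edges: (1,6,w=1), (2,6,w=1), (3,5,w=3), (2,4,w=5), (2,5,w=5)
Total MST weight: 1 + 1 + 3 + 5 + 5 = 15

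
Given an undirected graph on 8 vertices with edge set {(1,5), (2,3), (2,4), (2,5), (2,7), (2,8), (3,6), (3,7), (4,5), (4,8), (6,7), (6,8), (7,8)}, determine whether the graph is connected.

Step 1: Build adjacency list from edges:
  1: 5
  2: 3, 4, 5, 7, 8
  3: 2, 6, 7
  4: 2, 5, 8
  5: 1, 2, 4
  6: 3, 7, 8
  7: 2, 3, 6, 8
  8: 2, 4, 6, 7

Step 2: Run BFS/DFS from vertex 1:
  Visited: {1, 5, 2, 4, 3, 7, 8, 6}
  Reached 8 of 8 vertices

Step 3: All 8 vertices reached from vertex 1, so the graph is connected.
Answer: Yes, the graph is connected.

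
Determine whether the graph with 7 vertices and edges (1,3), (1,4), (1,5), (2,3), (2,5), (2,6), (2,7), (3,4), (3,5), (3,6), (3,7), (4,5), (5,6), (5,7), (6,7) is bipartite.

Step 1: Attempt 2-coloring using BFS:
  Start at vertex 1, assign color 0
  Color vertex 3 with color 1 (neighbor of 1)
  Color vertex 4 with color 1 (neighbor of 1)
  Color vertex 5 with color 1 (neighbor of 1)
  Color vertex 2 with color 0 (neighbor of 3)

Step 2: Conflict found! Vertices 3 and 4 are adjacent but have the same color.
This means the graph contains an odd cycle.

The graph is NOT bipartite.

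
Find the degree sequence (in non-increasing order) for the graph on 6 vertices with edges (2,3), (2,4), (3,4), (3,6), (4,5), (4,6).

Step 1: Count edges incident to each vertex:
  deg(1) = 0 (neighbors: none)
  deg(2) = 2 (neighbors: 3, 4)
  deg(3) = 3 (neighbors: 2, 4, 6)
  deg(4) = 4 (neighbors: 2, 3, 5, 6)
  deg(5) = 1 (neighbors: 4)
  deg(6) = 2 (neighbors: 3, 4)

Step 2: Sort degrees in non-increasing order:
  Degrees: [0, 2, 3, 4, 1, 2] -> sorted: [4, 3, 2, 2, 1, 0]

Degree sequence: [4, 3, 2, 2, 1, 0]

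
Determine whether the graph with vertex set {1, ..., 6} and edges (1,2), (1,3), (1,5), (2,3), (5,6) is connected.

Step 1: Build adjacency list from edges:
  1: 2, 3, 5
  2: 1, 3
  3: 1, 2
  4: (none)
  5: 1, 6
  6: 5

Step 2: Run BFS/DFS from vertex 1:
  Visited: {1, 2, 3, 5, 6}
  Reached 5 of 6 vertices

Step 3: Only 5 of 6 vertices reached. Graph is disconnected.
Connected components: {1, 2, 3, 5, 6}, {4}
Answer: No, the graph is not connected (2 components).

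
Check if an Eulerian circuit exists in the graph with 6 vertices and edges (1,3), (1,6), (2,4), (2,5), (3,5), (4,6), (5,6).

Step 1: Find the degree of each vertex:
  deg(1) = 2
  deg(2) = 2
  deg(3) = 2
  deg(4) = 2
  deg(5) = 3
  deg(6) = 3

Step 2: Count vertices with odd degree:
  Odd-degree vertices: 5, 6 (2 total)

Step 3: Apply Euler's theorem:
  - Eulerian circuit exists iff graph is connected and all vertices have even degree
  - Eulerian path exists iff graph is connected and has 0 or 2 odd-degree vertices

Graph is connected with exactly 2 odd-degree vertices (5, 6).
Eulerian path exists (starting and ending at the odd-degree vertices), but no Eulerian circuit.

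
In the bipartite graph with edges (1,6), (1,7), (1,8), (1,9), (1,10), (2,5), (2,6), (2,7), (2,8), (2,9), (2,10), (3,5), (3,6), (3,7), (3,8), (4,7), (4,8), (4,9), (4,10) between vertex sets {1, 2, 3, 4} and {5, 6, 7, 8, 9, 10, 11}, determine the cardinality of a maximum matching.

Step 1: List the neighbors of each left vertex:
  1: 6, 7, 8, 9, 10
  2: 5, 6, 7, 8, 9, 10
  3: 5, 6, 7, 8
  4: 7, 8, 9, 10

Step 2: Greedily match left vertices, then look for augmenting paths:
  Match 1 -- 6
  Match 2 -- 5
  Match 3 -- 7
  Match 4 -- 8
  No augmenting path remains.

Step 3: Verify this is maximum:
  Matching size 4 = min(|L|, |R|) = min(4, 7), which is an upper bound, so this matching is maximum.

Maximum matching: {(1,6), (2,5), (3,7), (4,8)}
Size: 4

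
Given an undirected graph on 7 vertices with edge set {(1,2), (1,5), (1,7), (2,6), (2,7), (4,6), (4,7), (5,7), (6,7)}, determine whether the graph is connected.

Step 1: Build adjacency list from edges:
  1: 2, 5, 7
  2: 1, 6, 7
  3: (none)
  4: 6, 7
  5: 1, 7
  6: 2, 4, 7
  7: 1, 2, 4, 5, 6

Step 2: Run BFS/DFS from vertex 1:
  Visited: {1, 2, 5, 7, 6, 4}
  Reached 6 of 7 vertices

Step 3: Only 6 of 7 vertices reached. Graph is disconnected.
Connected components: {1, 2, 4, 5, 6, 7}, {3}
Answer: No, the graph is not connected (2 components).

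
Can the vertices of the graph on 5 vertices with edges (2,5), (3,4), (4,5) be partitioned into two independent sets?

Step 1: Attempt 2-coloring using BFS:
  Start at vertex 1, assign color 0
  Start new component at vertex 2, assign color 0
  Color vertex 5 with color 1 (neighbor of 2)
  Color vertex 4 with color 0 (neighbor of 5)
  Color vertex 3 with color 1 (neighbor of 4)

Step 2: 2-coloring succeeded. No conflicts found.
  Set A (color 0): {1, 2, 4}
  Set B (color 1): {3, 5}

The graph is bipartite with partition {1, 2, 4}, {3, 5}.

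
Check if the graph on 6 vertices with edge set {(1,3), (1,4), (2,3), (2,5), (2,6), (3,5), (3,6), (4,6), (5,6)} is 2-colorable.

Step 1: Attempt 2-coloring using BFS:
  Start at vertex 1, assign color 0
  Color vertex 3 with color 1 (neighbor of 1)
  Color vertex 4 with color 1 (neighbor of 1)
  Color vertex 2 with color 0 (neighbor of 3)
  Color vertex 5 with color 0 (neighbor of 3)
  Color vertex 6 with color 0 (neighbor of 3)

Step 2: Conflict found! Vertices 2 and 5 are adjacent but have the same color.
This means the graph contains an odd cycle.

The graph is NOT bipartite.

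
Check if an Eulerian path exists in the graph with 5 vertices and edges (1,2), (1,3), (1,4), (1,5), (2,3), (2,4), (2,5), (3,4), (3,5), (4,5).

Step 1: Find the degree of each vertex:
  deg(1) = 4
  deg(2) = 4
  deg(3) = 4
  deg(4) = 4
  deg(5) = 4

Step 2: Count vertices with odd degree:
  All vertices have even degree (0 odd-degree vertices)

Step 3: Apply Euler's theorem:
  - Eulerian circuit exists iff graph is connected and all vertices have even degree
  - Eulerian path exists iff graph is connected and has 0 or 2 odd-degree vertices

Graph is connected with 0 odd-degree vertices.
Both Eulerian circuit and Eulerian path exist.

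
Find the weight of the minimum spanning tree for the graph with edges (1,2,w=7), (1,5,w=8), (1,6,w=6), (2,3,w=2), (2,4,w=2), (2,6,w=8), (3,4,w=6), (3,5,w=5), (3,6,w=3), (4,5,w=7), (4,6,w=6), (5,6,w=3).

Apply Kruskal's algorithm (sort edges by weight, add if no cycle):

Sorted edges by weight:
  (2,3) w=2
  (2,4) w=2
  (3,6) w=3
  (5,6) w=3
  (3,5) w=5
  (1,6) w=6
  (3,4) w=6
  (4,6) w=6
  (1,2) w=7
  (4,5) w=7
  (1,5) w=8
  (2,6) w=8

Add edge (2,3) w=2 -- no cycle. Running total: 2
Add edge (2,4) w=2 -- no cycle. Running total: 4
Add edge (3,6) w=3 -- no cycle. Running total: 7
Add edge (5,6) w=3 -- no cycle. Running total: 10
Skip edge (3,5) w=5 -- would create cycle
Add edge (1,6) w=6 -- no cycle. Running total: 16

MST edges: (2,3,w=2), (2,4,w=2), (3,6,w=3), (5,6,w=3), (1,6,w=6)
Total MST weight: 2 + 2 + 3 + 3 + 6 = 16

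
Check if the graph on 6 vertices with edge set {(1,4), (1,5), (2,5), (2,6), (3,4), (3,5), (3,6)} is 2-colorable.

Step 1: Attempt 2-coloring using BFS:
  Start at vertex 1, assign color 0
  Color vertex 4 with color 1 (neighbor of 1)
  Color vertex 5 with color 1 (neighbor of 1)
  Color vertex 3 with color 0 (neighbor of 4)
  Color vertex 2 with color 0 (neighbor of 5)
  Color vertex 6 with color 1 (neighbor of 3)

Step 2: 2-coloring succeeded. No conflicts found.
  Set A (color 0): {1, 2, 3}
  Set B (color 1): {4, 5, 6}

The graph is bipartite with partition {1, 2, 3}, {4, 5, 6}.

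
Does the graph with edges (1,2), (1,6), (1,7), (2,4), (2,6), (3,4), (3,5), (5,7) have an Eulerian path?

Step 1: Find the degree of each vertex:
  deg(1) = 3
  deg(2) = 3
  deg(3) = 2
  deg(4) = 2
  deg(5) = 2
  deg(6) = 2
  deg(7) = 2

Step 2: Count vertices with odd degree:
  Odd-degree vertices: 1, 2 (2 total)

Step 3: Apply Euler's theorem:
  - Eulerian circuit exists iff graph is connected and all vertices have even degree
  - Eulerian path exists iff graph is connected and has 0 or 2 odd-degree vertices

Graph is connected with exactly 2 odd-degree vertices (1, 2).
Eulerian path exists (starting and ending at the odd-degree vertices), but no Eulerian circuit.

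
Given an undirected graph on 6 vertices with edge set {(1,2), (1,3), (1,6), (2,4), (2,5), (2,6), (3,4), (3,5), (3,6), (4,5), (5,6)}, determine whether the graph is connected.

Step 1: Build adjacency list from edges:
  1: 2, 3, 6
  2: 1, 4, 5, 6
  3: 1, 4, 5, 6
  4: 2, 3, 5
  5: 2, 3, 4, 6
  6: 1, 2, 3, 5

Step 2: Run BFS/DFS from vertex 1:
  Visited: {1, 2, 3, 6, 4, 5}
  Reached 6 of 6 vertices

Step 3: All 6 vertices reached from vertex 1, so the graph is connected.
Answer: Yes, the graph is connected.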